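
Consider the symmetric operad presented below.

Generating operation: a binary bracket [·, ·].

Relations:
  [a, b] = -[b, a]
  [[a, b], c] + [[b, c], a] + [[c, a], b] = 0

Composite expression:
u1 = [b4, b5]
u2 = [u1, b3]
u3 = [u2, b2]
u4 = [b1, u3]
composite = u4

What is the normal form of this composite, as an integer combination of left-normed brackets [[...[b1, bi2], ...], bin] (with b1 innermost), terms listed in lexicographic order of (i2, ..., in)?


Expand each bracket as ab - ba; the b1-initial words give the coefficients.
Composite bracket: [b1, [[[b4, b5], b3], b2]]
Under [a, b] = ab - ba we get 16 signed associative words (2^4 = 16).
Words beginning with b1 determine it all:
  the word b1b2b3b4b5 carries sign +1 and contributes +[[[[b1, b2], b3], b4], b5]
  the word b1b2b3b5b4 carries sign -1 and contributes -[[[[b1, b2], b3], b5], b4]
  the word b1b2b4b5b3 carries sign -1 and contributes -[[[[b1, b2], b4], b5], b3]
  the word b1b2b5b4b3 carries sign +1 and contributes +[[[[b1, b2], b5], b4], b3]
  the word b1b3b4b5b2 carries sign -1 and contributes -[[[[b1, b3], b4], b5], b2]
  the word b1b3b5b4b2 carries sign +1 and contributes +[[[[b1, b3], b5], b4], b2]
  the word b1b4b5b3b2 carries sign +1 and contributes +[[[[b1, b4], b5], b3], b2]
  the word b1b5b4b3b2 carries sign -1 and contributes -[[[[b1, b5], b4], b3], b2]

[[[[b1, b2], b3], b4], b5] - [[[[b1, b2], b3], b5], b4] - [[[[b1, b2], b4], b5], b3] + [[[[b1, b2], b5], b4], b3] - [[[[b1, b3], b4], b5], b2] + [[[[b1, b3], b5], b4], b2] + [[[[b1, b4], b5], b3], b2] - [[[[b1, b5], b4], b3], b2]


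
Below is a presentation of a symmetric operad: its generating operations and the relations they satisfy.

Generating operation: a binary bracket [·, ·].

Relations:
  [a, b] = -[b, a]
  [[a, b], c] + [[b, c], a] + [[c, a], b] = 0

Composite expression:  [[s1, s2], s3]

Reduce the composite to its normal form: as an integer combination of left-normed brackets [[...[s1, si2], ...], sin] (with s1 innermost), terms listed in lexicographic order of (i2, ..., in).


[[s1, s2], s3]

Expand each bracket as ab - ba; the s1-initial words give the coefficients.
Composite bracket: [[s1, s2], s3]
Expanding via [a, b] = ab - ba: 4 signed words (2^2 = 4).
Words beginning with s1 determine it all:
  the word s1s2s3 carries sign +1 and contributes +[[s1, s2], s3]


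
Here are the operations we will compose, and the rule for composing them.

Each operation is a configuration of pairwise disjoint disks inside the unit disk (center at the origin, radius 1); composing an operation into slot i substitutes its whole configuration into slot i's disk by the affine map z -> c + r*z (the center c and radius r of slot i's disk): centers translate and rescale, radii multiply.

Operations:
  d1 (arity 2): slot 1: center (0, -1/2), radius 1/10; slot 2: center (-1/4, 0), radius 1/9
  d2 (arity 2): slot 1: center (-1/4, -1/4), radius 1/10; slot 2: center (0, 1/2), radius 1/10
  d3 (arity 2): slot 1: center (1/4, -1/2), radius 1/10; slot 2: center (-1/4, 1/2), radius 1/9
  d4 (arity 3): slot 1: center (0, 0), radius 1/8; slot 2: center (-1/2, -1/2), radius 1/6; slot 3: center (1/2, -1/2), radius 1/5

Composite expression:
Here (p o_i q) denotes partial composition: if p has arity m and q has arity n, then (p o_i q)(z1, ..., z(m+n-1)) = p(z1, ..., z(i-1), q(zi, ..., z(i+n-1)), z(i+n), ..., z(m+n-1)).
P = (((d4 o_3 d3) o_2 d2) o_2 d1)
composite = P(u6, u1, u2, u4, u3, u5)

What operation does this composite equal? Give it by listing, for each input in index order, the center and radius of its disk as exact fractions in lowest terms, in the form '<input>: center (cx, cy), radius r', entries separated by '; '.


u1: center (-13/24, -11/20), radius 1/600; u2: center (-131/240, -13/24), radius 1/540; u3: center (11/20, -3/5), radius 1/50; u4: center (-1/2, -5/12), radius 1/60; u5: center (9/20, -2/5), radius 1/45; u6: center (0, 0), radius 1/8

Below d4, radii multiply path by path; the u-disk centers shift.
tracing u6 down its 1-map path: center (0, 0), radius 1/8
tracing u1 down its 3-map path: center (-13/24, -11/20), radius 1/600
tracing u2 down its 3-map path: center (-131/240, -13/24), radius 1/540
tracing u4 down its 2-map path: center (-1/2, -5/12), radius 1/60
tracing u3 down its 2-map path: center (11/20, -3/5), radius 1/50
tracing u5 down its 2-map path: center (9/20, -2/5), radius 1/45


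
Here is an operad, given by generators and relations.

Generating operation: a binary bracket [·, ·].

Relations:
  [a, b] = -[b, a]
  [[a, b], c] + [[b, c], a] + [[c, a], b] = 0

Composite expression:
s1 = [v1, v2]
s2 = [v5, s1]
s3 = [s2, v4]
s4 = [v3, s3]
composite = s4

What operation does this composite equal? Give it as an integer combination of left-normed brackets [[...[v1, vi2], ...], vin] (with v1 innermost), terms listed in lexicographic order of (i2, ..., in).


In the tensor algebra, words opening v1 carry the v1-anchored form.
Composite bracket: [v3, [[v5, [v1, v2]], v4]]
Expanding via [a, b] = ab - ba: 16 signed words (2^4 = 16).
Only words starting with v1 matter:
  the word v1v2v5v4v3 carries sign +1 and contributes +[[[[v1, v2], v5], v4], v3]

[[[[v1, v2], v5], v4], v3]


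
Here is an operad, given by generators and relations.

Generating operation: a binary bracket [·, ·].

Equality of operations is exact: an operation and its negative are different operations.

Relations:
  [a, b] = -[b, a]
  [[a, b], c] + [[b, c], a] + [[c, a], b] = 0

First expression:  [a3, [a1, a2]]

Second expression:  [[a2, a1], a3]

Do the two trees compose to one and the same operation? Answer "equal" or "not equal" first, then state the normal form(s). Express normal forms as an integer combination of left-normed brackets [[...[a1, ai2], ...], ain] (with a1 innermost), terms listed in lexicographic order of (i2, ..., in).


equal; both compose to -[[a1, a2], a3]


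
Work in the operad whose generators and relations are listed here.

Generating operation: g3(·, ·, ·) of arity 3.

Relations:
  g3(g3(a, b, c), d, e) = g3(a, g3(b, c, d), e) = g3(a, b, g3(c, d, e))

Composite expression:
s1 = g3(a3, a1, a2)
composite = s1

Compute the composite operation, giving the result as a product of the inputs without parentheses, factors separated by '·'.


Associativity of g3 dissolves the nesting; only the a-input order survives.
g3(a3, a1, a2) spells out as a3 · a1 · a2

a3 · a1 · a2


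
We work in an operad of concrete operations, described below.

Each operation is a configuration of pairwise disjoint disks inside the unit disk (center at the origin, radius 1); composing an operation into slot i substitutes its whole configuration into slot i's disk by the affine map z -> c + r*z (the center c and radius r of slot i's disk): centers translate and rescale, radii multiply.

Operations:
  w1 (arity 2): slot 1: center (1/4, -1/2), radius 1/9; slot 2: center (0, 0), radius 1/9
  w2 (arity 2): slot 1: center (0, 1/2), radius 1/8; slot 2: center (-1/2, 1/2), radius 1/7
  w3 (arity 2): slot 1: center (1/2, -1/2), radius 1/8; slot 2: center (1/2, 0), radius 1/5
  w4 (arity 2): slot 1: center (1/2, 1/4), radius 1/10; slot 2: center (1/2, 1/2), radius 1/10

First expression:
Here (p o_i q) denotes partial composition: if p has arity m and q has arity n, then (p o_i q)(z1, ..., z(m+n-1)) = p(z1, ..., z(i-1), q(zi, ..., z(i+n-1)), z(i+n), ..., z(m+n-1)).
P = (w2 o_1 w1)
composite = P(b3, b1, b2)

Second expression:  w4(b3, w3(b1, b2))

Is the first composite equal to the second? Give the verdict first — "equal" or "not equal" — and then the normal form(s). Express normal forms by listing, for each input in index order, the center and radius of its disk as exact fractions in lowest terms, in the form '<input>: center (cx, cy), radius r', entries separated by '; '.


not equal — first b1: center (0, 1/2), radius 1/72; b2: center (-1/2, 1/2), radius 1/7; b3: center (1/32, 7/16), radius 1/72, second b1: center (11/20, 9/20), radius 1/80; b2: center (11/20, 1/2), radius 1/50; b3: center (1/2, 1/4), radius 1/10

Reducing the first expression gives b1: center (0, 1/2), radius 1/72; b2: center (-1/2, 1/2), radius 1/7; b3: center (1/32, 7/16), radius 1/72
Reducing the second expression gives b1: center (11/20, 9/20), radius 1/80; b2: center (11/20, 1/2), radius 1/50; b3: center (1/2, 1/4), radius 1/10
Different reductions; not equal.


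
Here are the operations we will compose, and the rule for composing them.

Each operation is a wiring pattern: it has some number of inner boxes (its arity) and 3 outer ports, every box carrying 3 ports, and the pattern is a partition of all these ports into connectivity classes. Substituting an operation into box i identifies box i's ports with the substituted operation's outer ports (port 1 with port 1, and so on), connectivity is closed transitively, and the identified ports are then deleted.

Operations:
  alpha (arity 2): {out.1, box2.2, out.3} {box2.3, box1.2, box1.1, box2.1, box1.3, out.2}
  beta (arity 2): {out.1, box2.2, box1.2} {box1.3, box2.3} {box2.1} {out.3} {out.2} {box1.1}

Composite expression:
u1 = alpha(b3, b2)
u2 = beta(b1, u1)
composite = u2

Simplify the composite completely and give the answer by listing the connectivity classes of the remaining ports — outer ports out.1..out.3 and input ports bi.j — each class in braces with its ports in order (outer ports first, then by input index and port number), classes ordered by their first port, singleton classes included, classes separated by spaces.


{out.1, b1.2, b2.1, b2.3, b3.1, b3.2, b3.3} {out.2} {out.3} {b1.1} {b1.3, b2.2}

Substituting into beta glues patterns; closure does the rest.
alpha over (b3, b2) gives {out.1, out.3, b2.2} {out.2, b2.1, b2.3, b3.1, b3.2, b3.3}, out.j being that stage's outer ports
beta over (b1, b3, b2) gives {out.1, b1.2, b2.1, b2.3, b3.1, b3.2, b3.3} {out.2} {out.3} {b1.1} {b1.3, b2.2}, out.j being that stage's outer ports


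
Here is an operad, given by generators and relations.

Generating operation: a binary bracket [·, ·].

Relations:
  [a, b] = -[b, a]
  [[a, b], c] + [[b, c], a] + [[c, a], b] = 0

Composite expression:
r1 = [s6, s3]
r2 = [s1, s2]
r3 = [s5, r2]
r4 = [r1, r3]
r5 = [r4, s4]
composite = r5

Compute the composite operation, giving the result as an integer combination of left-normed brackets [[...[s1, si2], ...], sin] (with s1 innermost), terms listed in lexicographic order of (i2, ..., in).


-[[[[[s1, s2], s5], s3], s6], s4] + [[[[[s1, s2], s5], s6], s3], s4]

Antisymmetry and Jacobi reduce to s1-anchored left-normed brackets.
Composite bracket: [[[s6, s3], [s5, [s1, s2]]], s4]
The bracket unfolds into 32 signed words via [a, b] = ab - ba (2^5 = 32).
Words beginning with s1 determine it all:
  s1s2s5s3s6s4 (sign -1) contributes -[[[[[s1, s2], s5], s3], s6], s4]
  s1s2s5s6s3s4 (sign +1) contributes +[[[[[s1, s2], s5], s6], s3], s4]


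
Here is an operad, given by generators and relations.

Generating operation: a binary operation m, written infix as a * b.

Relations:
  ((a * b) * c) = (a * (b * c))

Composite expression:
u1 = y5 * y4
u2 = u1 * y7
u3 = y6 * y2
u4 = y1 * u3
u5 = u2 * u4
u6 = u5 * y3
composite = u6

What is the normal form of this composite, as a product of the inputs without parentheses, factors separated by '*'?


y5 * y4 * y7 * y1 * y6 * y2 * y3

Every regrouping of m is equal, so read the y-inputs in written order.
(y5 * y4) collapses to y5 * y4
((y5 * y4) * y7) collapses to y5 * y4 * y7
(y6 * y2) collapses to y6 * y2
(y1 * (y6 * y2)) collapses to y1 * y6 * y2
(((y5 * y4) * y7) * (y1 * (y6 * y2))) collapses to y5 * y4 * y7 * y1 * y6 * y2
((((y5 * y4) * y7) * (y1 * (y6 * y2))) * y3) collapses to y5 * y4 * y7 * y1 * y6 * y2 * y3


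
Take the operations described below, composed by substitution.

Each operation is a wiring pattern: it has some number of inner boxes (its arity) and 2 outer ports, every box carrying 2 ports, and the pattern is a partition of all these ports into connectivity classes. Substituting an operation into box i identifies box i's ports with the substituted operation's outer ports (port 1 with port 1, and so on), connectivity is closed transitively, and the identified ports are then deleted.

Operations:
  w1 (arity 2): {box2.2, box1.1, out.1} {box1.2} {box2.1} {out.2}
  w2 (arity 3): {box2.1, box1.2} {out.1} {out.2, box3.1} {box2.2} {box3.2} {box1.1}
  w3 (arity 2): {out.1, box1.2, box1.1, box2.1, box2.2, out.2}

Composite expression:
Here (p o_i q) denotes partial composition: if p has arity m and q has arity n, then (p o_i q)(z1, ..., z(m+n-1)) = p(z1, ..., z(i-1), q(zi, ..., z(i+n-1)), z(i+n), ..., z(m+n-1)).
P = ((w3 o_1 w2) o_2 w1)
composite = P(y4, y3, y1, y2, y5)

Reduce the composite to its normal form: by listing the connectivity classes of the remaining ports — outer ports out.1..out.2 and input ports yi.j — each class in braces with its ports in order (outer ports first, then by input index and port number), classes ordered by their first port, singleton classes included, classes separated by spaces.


Substituting into w3 glues patterns; closure does the rest.
through w1, on inputs (y3, y1): {out.1, y1.2, y3.1} {out.2} {y1.1} {y3.2} (out.j = stage outer ports)
through w2, on inputs (y4, y3, y1, y2): {out.1} {out.2, y2.1} {y1.1} {y1.2, y3.1, y4.2} {y2.2} {y3.2} {y4.1} (out.j = stage outer ports)
through w3, on inputs (y4, y3, y1, y2, y5): {out.1, out.2, y2.1, y5.1, y5.2} {y1.1} {y1.2, y3.1, y4.2} {y2.2} {y3.2} {y4.1} (out.j = stage outer ports)

{out.1, out.2, y2.1, y5.1, y5.2} {y1.1} {y1.2, y3.1, y4.2} {y2.2} {y3.2} {y4.1}


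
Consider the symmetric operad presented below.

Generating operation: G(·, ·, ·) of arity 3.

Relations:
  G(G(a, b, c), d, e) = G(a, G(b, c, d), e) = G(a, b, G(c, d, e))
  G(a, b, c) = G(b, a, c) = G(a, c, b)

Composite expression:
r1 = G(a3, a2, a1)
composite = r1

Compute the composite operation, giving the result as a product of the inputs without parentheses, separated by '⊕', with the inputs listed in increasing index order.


a1 ⊕ a2 ⊕ a3

Reordering under G is free, so list the a-inputs canonically.
G(a3, a2, a1) linearizes to a3 ⊕ a2 ⊕ a1
rearranged into index order: a1 ⊕ a2 ⊕ a3


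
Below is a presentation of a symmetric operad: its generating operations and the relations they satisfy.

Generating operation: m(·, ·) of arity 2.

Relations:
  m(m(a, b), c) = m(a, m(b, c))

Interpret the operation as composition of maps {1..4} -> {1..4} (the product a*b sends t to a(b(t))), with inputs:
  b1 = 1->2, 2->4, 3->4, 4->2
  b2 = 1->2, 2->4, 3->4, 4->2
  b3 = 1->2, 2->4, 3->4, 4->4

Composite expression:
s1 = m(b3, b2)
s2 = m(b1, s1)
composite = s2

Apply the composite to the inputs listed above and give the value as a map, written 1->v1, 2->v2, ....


1->2, 2->2, 3->2, 4->2

m(b3, b2) = 1->4, 2->4, 3->4, 4->4
m(b1, m(b3, b2)) = 1->2, 2->2, 3->2, 4->2


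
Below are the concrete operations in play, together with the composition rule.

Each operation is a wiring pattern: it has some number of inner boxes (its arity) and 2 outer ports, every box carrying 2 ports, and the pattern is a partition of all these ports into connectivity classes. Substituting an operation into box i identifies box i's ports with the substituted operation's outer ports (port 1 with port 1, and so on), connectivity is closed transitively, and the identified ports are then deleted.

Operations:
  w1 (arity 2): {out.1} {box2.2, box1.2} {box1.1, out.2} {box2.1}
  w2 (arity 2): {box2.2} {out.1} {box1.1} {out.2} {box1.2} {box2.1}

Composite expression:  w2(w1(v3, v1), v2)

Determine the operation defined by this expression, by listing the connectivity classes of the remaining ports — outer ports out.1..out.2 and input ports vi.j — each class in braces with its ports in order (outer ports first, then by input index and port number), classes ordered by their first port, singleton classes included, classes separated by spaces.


Substituting into w2 glues patterns; closure does the rest.
through w1, on inputs (v3, v1): {out.1} {out.2, v3.1} {v1.1} {v1.2, v3.2} (out.j = stage outer ports)
through w2, on inputs (v3, v1, v2): {out.1} {out.2} {v1.1} {v1.2, v3.2} {v2.1} {v2.2} {v3.1} (out.j = stage outer ports)

{out.1} {out.2} {v1.1} {v1.2, v3.2} {v2.1} {v2.2} {v3.1}


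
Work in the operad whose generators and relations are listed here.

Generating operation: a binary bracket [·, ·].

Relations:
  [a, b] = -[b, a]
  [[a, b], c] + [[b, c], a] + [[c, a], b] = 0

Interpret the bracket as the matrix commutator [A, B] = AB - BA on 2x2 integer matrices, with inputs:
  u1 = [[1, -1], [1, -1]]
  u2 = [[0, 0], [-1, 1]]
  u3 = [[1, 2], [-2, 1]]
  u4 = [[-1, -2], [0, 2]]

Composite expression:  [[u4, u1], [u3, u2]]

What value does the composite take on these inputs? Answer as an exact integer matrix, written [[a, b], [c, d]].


[[8, 20], [-4, -8]]

[u4, u1] = [[-2, 7], [3, 2]]
[u3, u2] = [[-2, 2], [2, 2]]
[[u4, u1], [u3, u2]] = [[8, 20], [-4, -8]]


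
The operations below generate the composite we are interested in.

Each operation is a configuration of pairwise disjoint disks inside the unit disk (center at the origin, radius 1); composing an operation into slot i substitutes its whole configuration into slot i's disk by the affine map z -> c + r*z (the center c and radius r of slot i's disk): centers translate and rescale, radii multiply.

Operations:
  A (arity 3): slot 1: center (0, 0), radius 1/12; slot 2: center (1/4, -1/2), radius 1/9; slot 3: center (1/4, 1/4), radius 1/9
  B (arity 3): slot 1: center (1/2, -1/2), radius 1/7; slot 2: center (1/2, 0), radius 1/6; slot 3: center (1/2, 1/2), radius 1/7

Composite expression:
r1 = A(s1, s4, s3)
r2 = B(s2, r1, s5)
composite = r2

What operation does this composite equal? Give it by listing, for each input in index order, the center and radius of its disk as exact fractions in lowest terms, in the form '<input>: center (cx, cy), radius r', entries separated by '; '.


Affine substitution under B: radii multiply and s-centers shift.
for s2, the 1-step affine chain lands on center (1/2, -1/2), radius 1/7
for s1, the 2-step affine chain lands on center (1/2, 0), radius 1/72
for s4, the 2-step affine chain lands on center (13/24, -1/12), radius 1/54
for s3, the 2-step affine chain lands on center (13/24, 1/24), radius 1/54
for s5, the 1-step affine chain lands on center (1/2, 1/2), radius 1/7

s1: center (1/2, 0), radius 1/72; s2: center (1/2, -1/2), radius 1/7; s3: center (13/24, 1/24), radius 1/54; s4: center (13/24, -1/12), radius 1/54; s5: center (1/2, 1/2), radius 1/7


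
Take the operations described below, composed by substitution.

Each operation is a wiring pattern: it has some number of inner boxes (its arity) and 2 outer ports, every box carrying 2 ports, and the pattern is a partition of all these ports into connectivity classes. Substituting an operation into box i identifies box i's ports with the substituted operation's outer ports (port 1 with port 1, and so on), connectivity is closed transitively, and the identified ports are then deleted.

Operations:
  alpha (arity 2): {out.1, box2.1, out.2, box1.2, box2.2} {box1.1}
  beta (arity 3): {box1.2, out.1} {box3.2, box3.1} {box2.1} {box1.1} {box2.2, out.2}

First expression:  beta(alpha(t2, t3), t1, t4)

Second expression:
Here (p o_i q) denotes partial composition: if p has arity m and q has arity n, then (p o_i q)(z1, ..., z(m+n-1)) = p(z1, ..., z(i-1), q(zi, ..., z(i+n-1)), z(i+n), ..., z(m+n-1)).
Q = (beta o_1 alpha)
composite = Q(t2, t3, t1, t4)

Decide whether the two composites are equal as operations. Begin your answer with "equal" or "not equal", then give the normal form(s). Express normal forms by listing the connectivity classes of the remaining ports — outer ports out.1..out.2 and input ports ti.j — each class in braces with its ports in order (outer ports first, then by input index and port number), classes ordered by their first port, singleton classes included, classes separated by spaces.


Reducing the first expression gives {out.1, t2.2, t3.1, t3.2} {out.2, t1.2} {t1.1} {t2.1} {t4.1, t4.2}
Reducing the second expression gives {out.1, t2.2, t3.1, t3.2} {out.2, t1.2} {t1.1} {t2.1} {t4.1, t4.2}
The normal forms match — equal.

equal; both compose to {out.1, t2.2, t3.1, t3.2} {out.2, t1.2} {t1.1} {t2.1} {t4.1, t4.2}


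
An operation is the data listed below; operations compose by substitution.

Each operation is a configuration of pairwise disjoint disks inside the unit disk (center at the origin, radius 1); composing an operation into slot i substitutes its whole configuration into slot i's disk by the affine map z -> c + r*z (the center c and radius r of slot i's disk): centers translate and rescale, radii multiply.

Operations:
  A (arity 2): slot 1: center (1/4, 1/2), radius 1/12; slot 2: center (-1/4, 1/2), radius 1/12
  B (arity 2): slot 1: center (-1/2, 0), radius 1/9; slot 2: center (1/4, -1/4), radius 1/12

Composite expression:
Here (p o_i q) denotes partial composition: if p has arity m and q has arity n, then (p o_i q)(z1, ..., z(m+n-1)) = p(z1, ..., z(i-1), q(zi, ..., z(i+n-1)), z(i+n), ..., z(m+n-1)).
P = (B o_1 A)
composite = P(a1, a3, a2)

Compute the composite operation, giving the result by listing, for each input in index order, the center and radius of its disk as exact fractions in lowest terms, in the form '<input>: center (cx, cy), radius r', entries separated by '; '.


a1: center (-17/36, 1/18), radius 1/108; a2: center (1/4, -1/4), radius 1/12; a3: center (-19/36, 1/18), radius 1/108

Nesting under B composes maps z -> c + r*z down each a-path.
a1 passes through 2 substitutions, ending at center (-17/36, 1/18), radius 1/108
a3 passes through 2 substitutions, ending at center (-19/36, 1/18), radius 1/108
a2 passes through 1 substitution, ending at center (1/4, -1/4), radius 1/12


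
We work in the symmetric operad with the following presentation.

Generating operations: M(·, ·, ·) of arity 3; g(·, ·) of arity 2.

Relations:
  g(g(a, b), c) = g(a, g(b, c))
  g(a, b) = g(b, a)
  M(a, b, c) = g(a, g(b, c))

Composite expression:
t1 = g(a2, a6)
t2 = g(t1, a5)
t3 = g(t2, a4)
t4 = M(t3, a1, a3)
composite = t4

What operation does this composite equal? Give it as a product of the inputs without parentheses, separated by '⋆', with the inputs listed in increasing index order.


Both nesting and order wash out for M; what remains is which a's occur.
g(a2, a6) spells out as a2 ⋆ a6
g(g(a2, a6), a5) spells out as a2 ⋆ a6 ⋆ a5
g(g(g(a2, a6), a5), a4) spells out as a2 ⋆ a6 ⋆ a5 ⋆ a4
M(g(g(g(a2, a6), a5), a4), a1, a3) spells out as a2 ⋆ a6 ⋆ a5 ⋆ a4 ⋆ a1 ⋆ a3
commutativity sorts the factors: a1 ⋆ a2 ⋆ a3 ⋆ a4 ⋆ a5 ⋆ a6

a1 ⋆ a2 ⋆ a3 ⋆ a4 ⋆ a5 ⋆ a6


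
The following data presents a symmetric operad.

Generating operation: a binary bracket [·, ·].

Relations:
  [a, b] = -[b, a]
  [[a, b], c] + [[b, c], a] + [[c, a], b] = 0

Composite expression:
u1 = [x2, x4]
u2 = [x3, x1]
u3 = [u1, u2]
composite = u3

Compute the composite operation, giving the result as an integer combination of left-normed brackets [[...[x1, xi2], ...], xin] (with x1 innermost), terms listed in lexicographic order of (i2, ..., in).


[[[x1, x3], x2], x4] - [[[x1, x3], x4], x2]

Skip Jacobi rewriting: expand, keep x1-initial words, read off terms.
Composite bracket: [[x2, x4], [x3, x1]]
Applying ab - ba throughout gives 8 signed words (2^3 = 8).
Words beginning with x1 determine it all:
  x1x3x2x4 (sign +1) contributes +[[[x1, x3], x2], x4]
  x1x3x4x2 (sign -1) contributes -[[[x1, x3], x4], x2]


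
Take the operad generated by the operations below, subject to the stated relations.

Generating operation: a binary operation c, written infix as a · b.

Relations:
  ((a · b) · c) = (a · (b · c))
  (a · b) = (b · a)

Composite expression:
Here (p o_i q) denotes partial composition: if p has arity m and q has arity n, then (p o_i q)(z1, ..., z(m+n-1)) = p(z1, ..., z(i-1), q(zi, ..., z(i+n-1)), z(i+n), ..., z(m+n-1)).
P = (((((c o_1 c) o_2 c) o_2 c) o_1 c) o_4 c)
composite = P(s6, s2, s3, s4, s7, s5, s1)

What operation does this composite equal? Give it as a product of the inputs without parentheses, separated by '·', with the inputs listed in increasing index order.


Any arrangement under c is one operation, so sort the s-inputs.
(s6 · s2) reduces to s6 · s2
(s4 · s7) reduces to s4 · s7
(s3 · (s4 · s7)) reduces to s3 · s4 · s7
((s3 · (s4 · s7)) · s5) reduces to s3 · s4 · s7 · s5
((s6 · s2) · ((s3 · (s4 · s7)) · s5)) reduces to s6 · s2 · s3 · s4 · s7 · s5
(((s6 · s2) · ((s3 · (s4 · s7)) · s5)) · s1) reduces to s6 · s2 · s3 · s4 · s7 · s5 · s1
reordering the factors by index: s1 · s2 · s3 · s4 · s5 · s6 · s7

s1 · s2 · s3 · s4 · s5 · s6 · s7


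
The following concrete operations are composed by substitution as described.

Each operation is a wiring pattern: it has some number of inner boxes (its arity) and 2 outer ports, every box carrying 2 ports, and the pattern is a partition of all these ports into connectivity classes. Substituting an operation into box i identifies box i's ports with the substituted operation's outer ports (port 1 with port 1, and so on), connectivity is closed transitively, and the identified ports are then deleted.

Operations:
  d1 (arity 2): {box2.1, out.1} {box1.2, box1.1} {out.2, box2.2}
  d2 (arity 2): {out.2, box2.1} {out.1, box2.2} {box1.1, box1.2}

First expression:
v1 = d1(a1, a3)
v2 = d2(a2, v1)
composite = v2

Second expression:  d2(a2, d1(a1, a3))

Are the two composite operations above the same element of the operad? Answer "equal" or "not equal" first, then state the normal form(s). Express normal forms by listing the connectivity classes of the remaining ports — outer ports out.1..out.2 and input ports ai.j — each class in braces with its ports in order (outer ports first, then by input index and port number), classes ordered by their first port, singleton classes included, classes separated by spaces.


equal — both sides give {out.1, a3.2} {out.2, a3.1} {a1.1, a1.2} {a2.1, a2.2}

In normal form, the first expression is {out.1, a3.2} {out.2, a3.1} {a1.1, a1.2} {a2.1, a2.2}
In normal form, the second expression is {out.1, a3.2} {out.2, a3.1} {a1.1, a1.2} {a2.1, a2.2}
Same normal form: equal.


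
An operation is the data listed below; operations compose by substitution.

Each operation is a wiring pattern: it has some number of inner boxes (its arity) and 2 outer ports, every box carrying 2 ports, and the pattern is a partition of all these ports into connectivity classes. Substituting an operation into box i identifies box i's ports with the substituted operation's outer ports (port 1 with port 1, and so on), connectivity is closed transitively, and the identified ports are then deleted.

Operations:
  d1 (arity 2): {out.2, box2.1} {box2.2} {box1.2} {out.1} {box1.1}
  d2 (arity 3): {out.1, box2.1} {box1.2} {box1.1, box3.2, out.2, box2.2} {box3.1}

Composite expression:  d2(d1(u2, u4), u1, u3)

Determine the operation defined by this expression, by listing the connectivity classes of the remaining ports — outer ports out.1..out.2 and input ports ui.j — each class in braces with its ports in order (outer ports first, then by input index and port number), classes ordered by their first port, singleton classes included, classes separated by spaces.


Two ports join when wires chain via d2-identified ports.
composing d1 on (u2, u4), with out.j its own outer ports: {out.1} {out.2, u4.1} {u2.1} {u2.2} {u4.2}
composing d2 on (u2, u4, u1, u3), with out.j its own outer ports: {out.1, u1.1} {out.2, u1.2, u3.2} {u2.1} {u2.2} {u3.1} {u4.1} {u4.2}

{out.1, u1.1} {out.2, u1.2, u3.2} {u2.1} {u2.2} {u3.1} {u4.1} {u4.2}


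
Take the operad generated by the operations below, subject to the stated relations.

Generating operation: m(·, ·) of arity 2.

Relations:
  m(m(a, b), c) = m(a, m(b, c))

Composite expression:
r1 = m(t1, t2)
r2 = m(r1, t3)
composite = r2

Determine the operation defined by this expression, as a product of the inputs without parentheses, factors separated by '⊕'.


The m-tree's shape is irrelevant; the t-reading-order decides.
m(t1, t2) reduces to t1 ⊕ t2
m(m(t1, t2), t3) reduces to t1 ⊕ t2 ⊕ t3

t1 ⊕ t2 ⊕ t3


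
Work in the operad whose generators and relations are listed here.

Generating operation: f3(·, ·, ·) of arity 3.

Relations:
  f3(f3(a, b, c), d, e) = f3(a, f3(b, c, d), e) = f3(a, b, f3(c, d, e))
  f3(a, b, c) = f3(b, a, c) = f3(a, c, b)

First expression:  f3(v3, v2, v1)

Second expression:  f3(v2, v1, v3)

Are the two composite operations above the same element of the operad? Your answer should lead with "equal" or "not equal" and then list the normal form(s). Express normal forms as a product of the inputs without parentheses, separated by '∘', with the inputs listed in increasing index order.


equal: each reduces to v1 ∘ v2 ∘ v3

The first expression, normalized: v1 ∘ v2 ∘ v3
The second expression, normalized: v1 ∘ v2 ∘ v3
The forms coincide; equal.


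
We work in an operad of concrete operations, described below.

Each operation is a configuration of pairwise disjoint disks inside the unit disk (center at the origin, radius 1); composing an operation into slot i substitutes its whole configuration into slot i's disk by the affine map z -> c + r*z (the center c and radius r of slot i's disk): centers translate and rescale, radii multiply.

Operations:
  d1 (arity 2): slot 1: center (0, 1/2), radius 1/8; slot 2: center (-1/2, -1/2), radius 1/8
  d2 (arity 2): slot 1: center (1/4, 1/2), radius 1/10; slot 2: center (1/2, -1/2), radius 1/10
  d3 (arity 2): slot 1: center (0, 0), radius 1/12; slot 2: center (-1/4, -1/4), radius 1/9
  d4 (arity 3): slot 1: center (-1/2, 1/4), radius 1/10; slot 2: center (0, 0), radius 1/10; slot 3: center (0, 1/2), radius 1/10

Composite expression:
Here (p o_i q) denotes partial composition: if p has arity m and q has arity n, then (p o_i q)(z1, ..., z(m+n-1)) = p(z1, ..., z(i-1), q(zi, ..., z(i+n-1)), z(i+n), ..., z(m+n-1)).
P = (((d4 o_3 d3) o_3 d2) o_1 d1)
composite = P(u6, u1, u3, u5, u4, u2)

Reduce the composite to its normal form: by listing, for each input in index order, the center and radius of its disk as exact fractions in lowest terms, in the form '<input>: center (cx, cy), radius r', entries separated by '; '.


u1: center (-11/20, 1/5), radius 1/80; u2: center (-1/40, 19/40), radius 1/90; u3: center (0, 0), radius 1/10; u4: center (1/240, 119/240), radius 1/1200; u5: center (1/480, 121/240), radius 1/1200; u6: center (-1/2, 3/10), radius 1/80


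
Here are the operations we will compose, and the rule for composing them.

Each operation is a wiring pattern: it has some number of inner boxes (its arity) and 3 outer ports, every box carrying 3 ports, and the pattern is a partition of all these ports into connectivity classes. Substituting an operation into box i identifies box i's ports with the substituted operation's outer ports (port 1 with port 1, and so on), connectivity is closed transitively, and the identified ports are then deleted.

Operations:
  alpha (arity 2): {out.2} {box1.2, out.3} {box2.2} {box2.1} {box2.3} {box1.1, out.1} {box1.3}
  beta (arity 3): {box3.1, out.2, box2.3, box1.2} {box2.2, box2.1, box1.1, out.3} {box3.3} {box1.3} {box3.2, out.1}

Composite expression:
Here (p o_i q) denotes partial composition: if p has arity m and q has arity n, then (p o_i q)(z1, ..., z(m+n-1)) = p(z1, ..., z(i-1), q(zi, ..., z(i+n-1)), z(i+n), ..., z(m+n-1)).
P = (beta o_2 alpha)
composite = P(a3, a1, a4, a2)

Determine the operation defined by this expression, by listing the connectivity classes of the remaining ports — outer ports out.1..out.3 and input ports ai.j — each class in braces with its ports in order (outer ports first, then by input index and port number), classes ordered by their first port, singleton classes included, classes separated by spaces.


{out.1, a2.2} {out.2, a1.2, a2.1, a3.2} {out.3, a1.1, a3.1} {a1.3} {a2.3} {a3.3} {a4.1} {a4.2} {a4.3}

After gluing at beta, chains via deleted ports link the a-ports.
stage alpha: inputs (a1, a4), connectivity {out.1, a1.1} {out.2} {out.3, a1.2} {a1.3} {a4.1} {a4.2} {a4.3}, out.j its boundary
stage beta: inputs (a3, a1, a4, a2), connectivity {out.1, a2.2} {out.2, a1.2, a2.1, a3.2} {out.3, a1.1, a3.1} {a1.3} {a2.3} {a3.3} {a4.1} {a4.2} {a4.3}, out.j its boundary


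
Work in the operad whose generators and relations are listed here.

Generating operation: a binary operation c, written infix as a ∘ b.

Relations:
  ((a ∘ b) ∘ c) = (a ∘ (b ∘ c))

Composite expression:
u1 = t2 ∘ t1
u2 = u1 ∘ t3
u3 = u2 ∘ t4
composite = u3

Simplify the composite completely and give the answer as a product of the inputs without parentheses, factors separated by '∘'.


The c-tree's shape is irrelevant; the t-reading-order decides.
(t2 ∘ t1) unparenthesizes to t2 ∘ t1
((t2 ∘ t1) ∘ t3) unparenthesizes to t2 ∘ t1 ∘ t3
(((t2 ∘ t1) ∘ t3) ∘ t4) unparenthesizes to t2 ∘ t1 ∘ t3 ∘ t4

t2 ∘ t1 ∘ t3 ∘ t4


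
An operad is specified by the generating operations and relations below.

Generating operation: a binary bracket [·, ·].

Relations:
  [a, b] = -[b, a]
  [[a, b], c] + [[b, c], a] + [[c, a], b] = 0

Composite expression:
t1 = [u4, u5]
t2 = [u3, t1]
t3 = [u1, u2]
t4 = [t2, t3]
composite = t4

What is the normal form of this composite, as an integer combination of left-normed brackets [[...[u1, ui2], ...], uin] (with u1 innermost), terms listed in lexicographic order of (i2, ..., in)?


-[[[[u1, u2], u3], u4], u5] + [[[[u1, u2], u3], u5], u4] + [[[[u1, u2], u4], u5], u3] - [[[[u1, u2], u5], u4], u3]

In the tensor algebra, words opening u1 carry the u1-anchored form.
Composite bracket: [[u3, [u4, u5]], [u1, u2]]
Under [a, b] = ab - ba we get 16 signed associative words (2^4 = 16).
The u1-initial words carry the normal form:
  word u1u2u3u4u5 has sign -1, contributing -[[[[u1, u2], u3], u4], u5]
  word u1u2u3u5u4 has sign +1, contributing +[[[[u1, u2], u3], u5], u4]
  word u1u2u4u5u3 has sign +1, contributing +[[[[u1, u2], u4], u5], u3]
  word u1u2u5u4u3 has sign -1, contributing -[[[[u1, u2], u5], u4], u3]


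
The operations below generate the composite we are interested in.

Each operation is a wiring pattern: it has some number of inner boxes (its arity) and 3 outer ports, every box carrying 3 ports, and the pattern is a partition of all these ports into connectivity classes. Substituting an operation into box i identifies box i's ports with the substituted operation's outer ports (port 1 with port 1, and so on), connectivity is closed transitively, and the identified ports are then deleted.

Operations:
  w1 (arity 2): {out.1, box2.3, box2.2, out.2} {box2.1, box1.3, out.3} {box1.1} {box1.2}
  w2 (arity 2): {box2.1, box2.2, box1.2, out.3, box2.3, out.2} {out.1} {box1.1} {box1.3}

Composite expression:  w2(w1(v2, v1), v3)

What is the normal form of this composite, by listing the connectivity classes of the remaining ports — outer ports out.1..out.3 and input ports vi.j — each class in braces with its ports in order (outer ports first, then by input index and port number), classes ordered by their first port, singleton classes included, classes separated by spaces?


Treat the ports identified at w2 as solder joints: merge, then drop.
through w1, on inputs (v2, v1): {out.1, out.2, v1.2, v1.3} {out.3, v1.1, v2.3} {v2.1} {v2.2} (out.j = stage outer ports)
through w2, on inputs (v2, v1, v3): {out.1} {out.2, out.3, v1.2, v1.3, v3.1, v3.2, v3.3} {v1.1, v2.3} {v2.1} {v2.2} (out.j = stage outer ports)

{out.1} {out.2, out.3, v1.2, v1.3, v3.1, v3.2, v3.3} {v1.1, v2.3} {v2.1} {v2.2}


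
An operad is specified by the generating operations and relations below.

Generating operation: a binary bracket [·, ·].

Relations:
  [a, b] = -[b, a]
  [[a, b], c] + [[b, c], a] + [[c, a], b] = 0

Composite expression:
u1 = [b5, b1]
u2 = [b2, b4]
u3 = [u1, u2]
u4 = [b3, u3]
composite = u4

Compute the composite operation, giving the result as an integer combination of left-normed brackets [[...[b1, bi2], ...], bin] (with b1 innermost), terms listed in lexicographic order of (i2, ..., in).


[[[[b1, b5], b2], b4], b3] - [[[[b1, b5], b4], b2], b3]

Antisymmetry and Jacobi reduce to b1-anchored left-normed brackets.
Composite bracket: [b3, [[b5, b1], [b2, b4]]]
Under [a, b] = ab - ba we get 16 signed associative words (2^4 = 16).
Collect the words opening with b1:
  the word b1b5b2b4b3 carries sign +1 and contributes +[[[[b1, b5], b2], b4], b3]
  the word b1b5b4b2b3 carries sign -1 and contributes -[[[[b1, b5], b4], b2], b3]


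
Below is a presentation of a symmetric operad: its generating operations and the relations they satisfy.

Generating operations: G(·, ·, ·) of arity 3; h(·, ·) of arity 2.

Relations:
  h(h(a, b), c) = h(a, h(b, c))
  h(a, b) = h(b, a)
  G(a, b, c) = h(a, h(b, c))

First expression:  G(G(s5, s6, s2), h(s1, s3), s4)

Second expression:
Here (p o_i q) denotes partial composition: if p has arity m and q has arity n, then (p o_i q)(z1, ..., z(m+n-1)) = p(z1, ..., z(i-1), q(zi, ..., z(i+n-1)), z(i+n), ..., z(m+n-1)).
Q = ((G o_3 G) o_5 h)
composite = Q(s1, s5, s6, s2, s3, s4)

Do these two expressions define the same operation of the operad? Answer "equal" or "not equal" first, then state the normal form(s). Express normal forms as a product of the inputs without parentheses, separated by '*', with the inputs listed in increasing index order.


equal; both compose to s1 * s2 * s3 * s4 * s5 * s6

In normal form, the first expression is s1 * s2 * s3 * s4 * s5 * s6
In normal form, the second expression is s1 * s2 * s3 * s4 * s5 * s6
The forms coincide; equal.


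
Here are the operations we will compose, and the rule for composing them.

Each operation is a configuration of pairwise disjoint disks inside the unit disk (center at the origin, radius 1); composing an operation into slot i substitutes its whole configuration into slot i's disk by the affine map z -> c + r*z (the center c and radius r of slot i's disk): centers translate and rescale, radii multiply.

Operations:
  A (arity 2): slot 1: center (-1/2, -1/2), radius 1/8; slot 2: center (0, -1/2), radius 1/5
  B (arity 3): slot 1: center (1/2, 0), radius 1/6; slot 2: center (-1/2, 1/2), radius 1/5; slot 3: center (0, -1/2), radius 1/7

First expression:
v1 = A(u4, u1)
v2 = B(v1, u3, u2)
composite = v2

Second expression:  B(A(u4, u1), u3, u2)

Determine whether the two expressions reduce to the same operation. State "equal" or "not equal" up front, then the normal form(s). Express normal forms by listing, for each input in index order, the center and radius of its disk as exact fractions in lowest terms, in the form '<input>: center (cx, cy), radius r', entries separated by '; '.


equal; the common form is u1: center (1/2, -1/12), radius 1/30; u2: center (0, -1/2), radius 1/7; u3: center (-1/2, 1/2), radius 1/5; u4: center (5/12, -1/12), radius 1/48

The first composite normalizes to u1: center (1/2, -1/12), radius 1/30; u2: center (0, -1/2), radius 1/7; u3: center (-1/2, 1/2), radius 1/5; u4: center (5/12, -1/12), radius 1/48
The second composite normalizes to u1: center (1/2, -1/12), radius 1/30; u2: center (0, -1/2), radius 1/7; u3: center (-1/2, 1/2), radius 1/5; u4: center (5/12, -1/12), radius 1/48
The normal forms match — equal.


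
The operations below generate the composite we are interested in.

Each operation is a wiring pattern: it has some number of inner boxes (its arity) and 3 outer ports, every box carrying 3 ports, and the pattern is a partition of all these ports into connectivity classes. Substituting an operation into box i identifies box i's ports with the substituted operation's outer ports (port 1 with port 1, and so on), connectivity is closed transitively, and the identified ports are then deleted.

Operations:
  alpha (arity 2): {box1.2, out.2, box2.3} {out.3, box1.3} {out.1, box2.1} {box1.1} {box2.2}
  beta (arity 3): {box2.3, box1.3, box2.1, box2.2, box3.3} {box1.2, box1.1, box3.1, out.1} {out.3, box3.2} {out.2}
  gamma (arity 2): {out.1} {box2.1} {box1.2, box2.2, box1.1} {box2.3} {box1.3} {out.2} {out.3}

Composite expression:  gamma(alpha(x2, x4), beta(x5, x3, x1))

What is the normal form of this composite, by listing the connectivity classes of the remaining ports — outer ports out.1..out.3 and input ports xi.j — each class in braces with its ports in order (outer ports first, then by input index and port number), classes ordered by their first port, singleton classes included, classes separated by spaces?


{out.1} {out.2} {out.3} {x1.1, x5.1, x5.2} {x1.2} {x1.3, x3.1, x3.2, x3.3, x5.3} {x2.1} {x2.2, x4.1, x4.3} {x2.3} {x4.2}

Substituting into gamma glues patterns; closure does the rest.
alpha over (x2, x4) gives {out.1, x4.1} {out.2, x2.2, x4.3} {out.3, x2.3} {x2.1} {x4.2}, out.j being that stage's outer ports
beta over (x5, x3, x1) gives {out.1, x1.1, x5.1, x5.2} {out.2} {out.3, x1.2} {x1.3, x3.1, x3.2, x3.3, x5.3}, out.j being that stage's outer ports
gamma over (x2, x4, x5, x3, x1) gives {out.1} {out.2} {out.3} {x1.1, x5.1, x5.2} {x1.2} {x1.3, x3.1, x3.2, x3.3, x5.3} {x2.1} {x2.2, x4.1, x4.3} {x2.3} {x4.2}, out.j being that stage's outer ports
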